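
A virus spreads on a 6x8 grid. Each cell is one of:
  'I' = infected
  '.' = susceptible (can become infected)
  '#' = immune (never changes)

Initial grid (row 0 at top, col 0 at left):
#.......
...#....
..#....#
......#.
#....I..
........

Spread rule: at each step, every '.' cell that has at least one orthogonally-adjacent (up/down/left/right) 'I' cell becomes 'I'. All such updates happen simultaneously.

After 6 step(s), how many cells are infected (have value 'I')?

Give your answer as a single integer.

Answer: 36

Derivation:
Step 0 (initial): 1 infected
Step 1: +4 new -> 5 infected
Step 2: +6 new -> 11 infected
Step 3: +8 new -> 19 infected
Step 4: +7 new -> 26 infected
Step 5: +5 new -> 31 infected
Step 6: +5 new -> 36 infected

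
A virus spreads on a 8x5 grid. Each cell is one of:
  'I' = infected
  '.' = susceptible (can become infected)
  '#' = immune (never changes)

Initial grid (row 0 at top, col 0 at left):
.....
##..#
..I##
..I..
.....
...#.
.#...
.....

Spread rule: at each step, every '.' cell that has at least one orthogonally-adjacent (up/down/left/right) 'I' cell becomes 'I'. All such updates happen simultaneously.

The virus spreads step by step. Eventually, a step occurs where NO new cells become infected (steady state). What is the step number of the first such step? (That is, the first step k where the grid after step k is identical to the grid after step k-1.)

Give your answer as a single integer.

Step 0 (initial): 2 infected
Step 1: +5 new -> 7 infected
Step 2: +8 new -> 15 infected
Step 3: +6 new -> 21 infected
Step 4: +6 new -> 27 infected
Step 5: +4 new -> 31 infected
Step 6: +2 new -> 33 infected
Step 7: +0 new -> 33 infected

Answer: 7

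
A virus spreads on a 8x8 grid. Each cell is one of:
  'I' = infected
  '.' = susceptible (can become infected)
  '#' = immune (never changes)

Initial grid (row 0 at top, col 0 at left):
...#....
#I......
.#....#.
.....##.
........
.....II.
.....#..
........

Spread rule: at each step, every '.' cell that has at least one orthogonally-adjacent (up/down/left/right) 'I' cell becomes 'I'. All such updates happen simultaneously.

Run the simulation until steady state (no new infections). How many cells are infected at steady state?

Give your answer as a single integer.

Step 0 (initial): 3 infected
Step 1: +7 new -> 10 infected
Step 2: +10 new -> 20 infected
Step 3: +11 new -> 31 infected
Step 4: +10 new -> 41 infected
Step 5: +9 new -> 50 infected
Step 6: +6 new -> 56 infected
Step 7: +1 new -> 57 infected
Step 8: +0 new -> 57 infected

Answer: 57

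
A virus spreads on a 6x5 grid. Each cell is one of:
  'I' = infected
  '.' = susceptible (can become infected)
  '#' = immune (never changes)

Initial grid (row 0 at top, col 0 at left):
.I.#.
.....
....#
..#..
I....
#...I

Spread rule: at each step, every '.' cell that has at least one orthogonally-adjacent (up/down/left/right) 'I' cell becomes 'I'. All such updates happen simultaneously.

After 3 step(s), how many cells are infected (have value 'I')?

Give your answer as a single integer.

Answer: 23

Derivation:
Step 0 (initial): 3 infected
Step 1: +7 new -> 10 infected
Step 2: +10 new -> 20 infected
Step 3: +3 new -> 23 infected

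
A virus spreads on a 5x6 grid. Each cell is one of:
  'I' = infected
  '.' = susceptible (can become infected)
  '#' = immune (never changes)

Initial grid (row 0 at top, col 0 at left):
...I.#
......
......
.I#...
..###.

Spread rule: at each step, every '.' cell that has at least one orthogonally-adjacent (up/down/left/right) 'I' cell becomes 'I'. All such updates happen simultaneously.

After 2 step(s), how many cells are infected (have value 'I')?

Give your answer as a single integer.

Step 0 (initial): 2 infected
Step 1: +6 new -> 8 infected
Step 2: +8 new -> 16 infected

Answer: 16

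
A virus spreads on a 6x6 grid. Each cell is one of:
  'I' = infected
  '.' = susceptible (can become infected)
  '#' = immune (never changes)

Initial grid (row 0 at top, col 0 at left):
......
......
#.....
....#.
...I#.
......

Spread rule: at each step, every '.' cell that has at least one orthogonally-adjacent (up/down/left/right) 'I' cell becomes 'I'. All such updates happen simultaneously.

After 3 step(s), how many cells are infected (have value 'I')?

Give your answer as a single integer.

Answer: 16

Derivation:
Step 0 (initial): 1 infected
Step 1: +3 new -> 4 infected
Step 2: +5 new -> 9 infected
Step 3: +7 new -> 16 infected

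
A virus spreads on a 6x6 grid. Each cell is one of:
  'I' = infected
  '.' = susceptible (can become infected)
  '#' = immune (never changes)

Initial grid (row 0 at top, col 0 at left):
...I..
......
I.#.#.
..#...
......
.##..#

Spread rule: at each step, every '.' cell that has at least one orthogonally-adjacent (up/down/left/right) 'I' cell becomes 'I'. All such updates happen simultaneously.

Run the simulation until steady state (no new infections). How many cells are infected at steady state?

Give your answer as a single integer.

Answer: 30

Derivation:
Step 0 (initial): 2 infected
Step 1: +6 new -> 8 infected
Step 2: +9 new -> 17 infected
Step 3: +4 new -> 21 infected
Step 4: +4 new -> 25 infected
Step 5: +3 new -> 28 infected
Step 6: +2 new -> 30 infected
Step 7: +0 new -> 30 infected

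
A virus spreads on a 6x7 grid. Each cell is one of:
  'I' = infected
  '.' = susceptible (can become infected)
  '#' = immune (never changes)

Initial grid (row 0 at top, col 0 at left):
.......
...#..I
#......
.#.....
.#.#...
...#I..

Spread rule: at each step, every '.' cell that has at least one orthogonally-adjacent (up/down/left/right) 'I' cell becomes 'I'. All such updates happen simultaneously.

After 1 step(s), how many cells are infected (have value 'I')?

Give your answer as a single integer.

Step 0 (initial): 2 infected
Step 1: +5 new -> 7 infected

Answer: 7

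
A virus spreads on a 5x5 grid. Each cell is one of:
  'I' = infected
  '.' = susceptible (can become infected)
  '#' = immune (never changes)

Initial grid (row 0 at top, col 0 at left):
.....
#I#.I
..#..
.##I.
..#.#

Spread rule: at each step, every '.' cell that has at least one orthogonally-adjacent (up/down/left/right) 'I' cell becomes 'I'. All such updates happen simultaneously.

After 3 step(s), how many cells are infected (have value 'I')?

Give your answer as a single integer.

Step 0 (initial): 3 infected
Step 1: +8 new -> 11 infected
Step 2: +4 new -> 15 infected
Step 3: +1 new -> 16 infected

Answer: 16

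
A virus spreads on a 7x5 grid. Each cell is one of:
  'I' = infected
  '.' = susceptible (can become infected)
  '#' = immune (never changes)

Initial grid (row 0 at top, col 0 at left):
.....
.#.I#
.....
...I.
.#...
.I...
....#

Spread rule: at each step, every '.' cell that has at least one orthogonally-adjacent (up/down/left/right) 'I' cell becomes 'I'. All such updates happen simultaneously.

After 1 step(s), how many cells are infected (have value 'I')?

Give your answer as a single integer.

Step 0 (initial): 3 infected
Step 1: +9 new -> 12 infected

Answer: 12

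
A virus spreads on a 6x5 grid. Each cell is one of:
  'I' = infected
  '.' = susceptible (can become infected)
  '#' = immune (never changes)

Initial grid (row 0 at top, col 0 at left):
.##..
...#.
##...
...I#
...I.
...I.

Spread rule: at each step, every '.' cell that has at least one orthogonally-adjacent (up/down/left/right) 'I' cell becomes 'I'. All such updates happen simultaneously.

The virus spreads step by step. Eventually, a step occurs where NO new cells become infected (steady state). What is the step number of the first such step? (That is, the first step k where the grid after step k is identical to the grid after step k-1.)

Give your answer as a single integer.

Step 0 (initial): 3 infected
Step 1: +6 new -> 9 infected
Step 2: +5 new -> 14 infected
Step 3: +5 new -> 19 infected
Step 4: +2 new -> 21 infected
Step 5: +2 new -> 23 infected
Step 6: +1 new -> 24 infected
Step 7: +0 new -> 24 infected

Answer: 7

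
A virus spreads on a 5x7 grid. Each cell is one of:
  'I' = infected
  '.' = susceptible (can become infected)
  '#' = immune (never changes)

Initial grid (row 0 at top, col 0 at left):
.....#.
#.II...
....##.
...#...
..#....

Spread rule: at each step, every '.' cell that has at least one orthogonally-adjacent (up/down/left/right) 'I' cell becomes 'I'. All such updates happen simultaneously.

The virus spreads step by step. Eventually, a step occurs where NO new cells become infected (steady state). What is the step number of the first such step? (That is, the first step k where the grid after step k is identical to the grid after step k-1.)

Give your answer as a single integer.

Step 0 (initial): 2 infected
Step 1: +6 new -> 8 infected
Step 2: +5 new -> 13 infected
Step 3: +4 new -> 17 infected
Step 4: +4 new -> 21 infected
Step 5: +2 new -> 23 infected
Step 6: +2 new -> 25 infected
Step 7: +2 new -> 27 infected
Step 8: +1 new -> 28 infected
Step 9: +1 new -> 29 infected
Step 10: +0 new -> 29 infected

Answer: 10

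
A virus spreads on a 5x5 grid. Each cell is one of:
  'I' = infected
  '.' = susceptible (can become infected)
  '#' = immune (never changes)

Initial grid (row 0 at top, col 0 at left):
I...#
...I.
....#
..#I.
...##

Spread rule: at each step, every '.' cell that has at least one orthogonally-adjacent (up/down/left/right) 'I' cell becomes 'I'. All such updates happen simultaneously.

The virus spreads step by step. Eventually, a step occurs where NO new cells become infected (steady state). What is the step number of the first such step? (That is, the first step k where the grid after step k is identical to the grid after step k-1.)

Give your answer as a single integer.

Step 0 (initial): 3 infected
Step 1: +7 new -> 10 infected
Step 2: +4 new -> 14 infected
Step 3: +2 new -> 16 infected
Step 4: +2 new -> 18 infected
Step 5: +1 new -> 19 infected
Step 6: +1 new -> 20 infected
Step 7: +0 new -> 20 infected

Answer: 7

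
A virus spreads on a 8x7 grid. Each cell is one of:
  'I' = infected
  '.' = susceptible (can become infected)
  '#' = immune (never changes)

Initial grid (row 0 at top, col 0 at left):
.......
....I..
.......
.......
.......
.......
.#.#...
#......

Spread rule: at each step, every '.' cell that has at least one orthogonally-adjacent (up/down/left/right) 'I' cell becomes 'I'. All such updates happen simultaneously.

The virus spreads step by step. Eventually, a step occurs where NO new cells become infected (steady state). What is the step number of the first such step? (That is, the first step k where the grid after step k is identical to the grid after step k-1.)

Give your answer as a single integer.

Answer: 10

Derivation:
Step 0 (initial): 1 infected
Step 1: +4 new -> 5 infected
Step 2: +7 new -> 12 infected
Step 3: +8 new -> 20 infected
Step 4: +8 new -> 28 infected
Step 5: +8 new -> 36 infected
Step 6: +6 new -> 42 infected
Step 7: +6 new -> 48 infected
Step 8: +3 new -> 51 infected
Step 9: +2 new -> 53 infected
Step 10: +0 new -> 53 infected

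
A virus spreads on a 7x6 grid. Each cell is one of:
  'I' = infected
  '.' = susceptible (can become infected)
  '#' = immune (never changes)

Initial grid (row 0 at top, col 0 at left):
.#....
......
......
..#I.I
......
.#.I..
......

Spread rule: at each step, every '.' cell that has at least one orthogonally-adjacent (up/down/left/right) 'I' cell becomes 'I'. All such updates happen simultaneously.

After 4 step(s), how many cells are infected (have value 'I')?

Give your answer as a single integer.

Answer: 35

Derivation:
Step 0 (initial): 3 infected
Step 1: +8 new -> 11 infected
Step 2: +9 new -> 20 infected
Step 3: +8 new -> 28 infected
Step 4: +7 new -> 35 infected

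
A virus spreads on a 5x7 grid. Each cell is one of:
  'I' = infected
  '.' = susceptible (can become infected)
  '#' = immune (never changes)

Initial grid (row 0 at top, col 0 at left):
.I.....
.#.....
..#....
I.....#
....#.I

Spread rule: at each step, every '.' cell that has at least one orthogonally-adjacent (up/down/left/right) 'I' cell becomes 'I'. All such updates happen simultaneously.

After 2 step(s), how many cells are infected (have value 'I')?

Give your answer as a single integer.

Step 0 (initial): 3 infected
Step 1: +6 new -> 9 infected
Step 2: +7 new -> 16 infected

Answer: 16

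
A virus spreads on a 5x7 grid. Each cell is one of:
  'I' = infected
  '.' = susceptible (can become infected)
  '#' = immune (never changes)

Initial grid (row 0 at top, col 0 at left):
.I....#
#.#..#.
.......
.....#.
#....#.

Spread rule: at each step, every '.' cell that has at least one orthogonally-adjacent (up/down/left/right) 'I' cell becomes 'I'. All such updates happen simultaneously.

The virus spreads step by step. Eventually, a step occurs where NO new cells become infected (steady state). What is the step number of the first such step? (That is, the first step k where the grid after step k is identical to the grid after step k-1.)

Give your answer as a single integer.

Step 0 (initial): 1 infected
Step 1: +3 new -> 4 infected
Step 2: +2 new -> 6 infected
Step 3: +5 new -> 11 infected
Step 4: +6 new -> 17 infected
Step 5: +3 new -> 20 infected
Step 6: +3 new -> 23 infected
Step 7: +2 new -> 25 infected
Step 8: +2 new -> 27 infected
Step 9: +1 new -> 28 infected
Step 10: +0 new -> 28 infected

Answer: 10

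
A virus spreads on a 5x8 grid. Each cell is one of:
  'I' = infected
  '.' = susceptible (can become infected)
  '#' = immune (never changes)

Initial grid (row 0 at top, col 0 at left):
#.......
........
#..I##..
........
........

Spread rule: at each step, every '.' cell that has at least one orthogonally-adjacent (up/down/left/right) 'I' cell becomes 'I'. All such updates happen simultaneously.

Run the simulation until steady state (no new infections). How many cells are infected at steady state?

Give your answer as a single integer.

Answer: 36

Derivation:
Step 0 (initial): 1 infected
Step 1: +3 new -> 4 infected
Step 2: +7 new -> 11 infected
Step 3: +8 new -> 19 infected
Step 4: +8 new -> 27 infected
Step 5: +6 new -> 33 infected
Step 6: +3 new -> 36 infected
Step 7: +0 new -> 36 infected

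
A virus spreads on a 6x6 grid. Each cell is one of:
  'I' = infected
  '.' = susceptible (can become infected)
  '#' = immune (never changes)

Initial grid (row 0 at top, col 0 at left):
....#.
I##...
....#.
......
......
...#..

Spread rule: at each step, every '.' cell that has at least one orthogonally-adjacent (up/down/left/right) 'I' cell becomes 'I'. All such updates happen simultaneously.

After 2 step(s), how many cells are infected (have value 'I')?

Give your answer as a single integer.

Answer: 6

Derivation:
Step 0 (initial): 1 infected
Step 1: +2 new -> 3 infected
Step 2: +3 new -> 6 infected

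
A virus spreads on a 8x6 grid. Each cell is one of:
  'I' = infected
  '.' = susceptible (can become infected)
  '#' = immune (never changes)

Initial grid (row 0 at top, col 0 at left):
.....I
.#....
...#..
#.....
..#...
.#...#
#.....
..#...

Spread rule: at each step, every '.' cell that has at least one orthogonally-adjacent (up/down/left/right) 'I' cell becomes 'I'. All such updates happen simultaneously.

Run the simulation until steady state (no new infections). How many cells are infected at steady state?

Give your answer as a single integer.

Answer: 40

Derivation:
Step 0 (initial): 1 infected
Step 1: +2 new -> 3 infected
Step 2: +3 new -> 6 infected
Step 3: +4 new -> 10 infected
Step 4: +4 new -> 14 infected
Step 5: +4 new -> 18 infected
Step 6: +5 new -> 23 infected
Step 7: +4 new -> 27 infected
Step 8: +5 new -> 32 infected
Step 9: +4 new -> 36 infected
Step 10: +2 new -> 38 infected
Step 11: +1 new -> 39 infected
Step 12: +1 new -> 40 infected
Step 13: +0 new -> 40 infected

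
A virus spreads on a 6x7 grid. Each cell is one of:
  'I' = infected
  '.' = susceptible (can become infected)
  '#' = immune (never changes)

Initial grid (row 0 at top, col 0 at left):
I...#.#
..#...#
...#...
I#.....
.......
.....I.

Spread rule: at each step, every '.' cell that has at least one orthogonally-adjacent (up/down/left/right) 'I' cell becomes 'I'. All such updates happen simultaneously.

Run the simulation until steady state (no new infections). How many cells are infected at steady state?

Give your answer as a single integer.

Answer: 36

Derivation:
Step 0 (initial): 3 infected
Step 1: +7 new -> 10 infected
Step 2: +9 new -> 19 infected
Step 3: +9 new -> 28 infected
Step 4: +6 new -> 34 infected
Step 5: +2 new -> 36 infected
Step 6: +0 new -> 36 infected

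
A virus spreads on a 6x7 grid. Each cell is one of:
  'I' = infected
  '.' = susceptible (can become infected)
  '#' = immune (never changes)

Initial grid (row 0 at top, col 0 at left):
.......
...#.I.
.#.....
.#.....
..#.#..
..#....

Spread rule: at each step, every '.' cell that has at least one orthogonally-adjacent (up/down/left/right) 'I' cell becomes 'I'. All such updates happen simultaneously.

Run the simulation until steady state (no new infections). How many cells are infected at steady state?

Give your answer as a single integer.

Step 0 (initial): 1 infected
Step 1: +4 new -> 5 infected
Step 2: +5 new -> 10 infected
Step 3: +5 new -> 15 infected
Step 4: +5 new -> 20 infected
Step 5: +6 new -> 26 infected
Step 6: +3 new -> 29 infected
Step 7: +1 new -> 30 infected
Step 8: +1 new -> 31 infected
Step 9: +1 new -> 32 infected
Step 10: +1 new -> 33 infected
Step 11: +2 new -> 35 infected
Step 12: +1 new -> 36 infected
Step 13: +0 new -> 36 infected

Answer: 36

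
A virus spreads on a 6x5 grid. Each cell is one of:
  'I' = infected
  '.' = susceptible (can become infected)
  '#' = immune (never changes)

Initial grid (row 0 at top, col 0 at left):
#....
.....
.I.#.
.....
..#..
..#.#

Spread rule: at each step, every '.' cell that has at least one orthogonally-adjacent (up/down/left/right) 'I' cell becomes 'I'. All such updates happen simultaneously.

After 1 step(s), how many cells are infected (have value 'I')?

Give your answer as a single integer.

Step 0 (initial): 1 infected
Step 1: +4 new -> 5 infected

Answer: 5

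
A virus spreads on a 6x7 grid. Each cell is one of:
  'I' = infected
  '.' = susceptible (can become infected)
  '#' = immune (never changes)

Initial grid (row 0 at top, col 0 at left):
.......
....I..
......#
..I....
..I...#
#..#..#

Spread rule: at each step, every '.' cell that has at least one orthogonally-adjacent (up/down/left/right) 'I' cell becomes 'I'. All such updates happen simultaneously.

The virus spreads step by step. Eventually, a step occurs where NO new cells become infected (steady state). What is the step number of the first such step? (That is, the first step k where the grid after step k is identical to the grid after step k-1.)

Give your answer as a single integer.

Step 0 (initial): 3 infected
Step 1: +10 new -> 13 infected
Step 2: +12 new -> 25 infected
Step 3: +7 new -> 32 infected
Step 4: +4 new -> 36 infected
Step 5: +1 new -> 37 infected
Step 6: +0 new -> 37 infected

Answer: 6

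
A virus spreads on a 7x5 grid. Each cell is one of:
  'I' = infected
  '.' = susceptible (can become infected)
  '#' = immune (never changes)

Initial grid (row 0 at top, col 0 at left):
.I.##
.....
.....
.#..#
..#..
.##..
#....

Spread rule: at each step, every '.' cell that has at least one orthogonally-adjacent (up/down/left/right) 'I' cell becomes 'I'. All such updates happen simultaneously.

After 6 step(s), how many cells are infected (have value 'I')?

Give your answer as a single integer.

Answer: 20

Derivation:
Step 0 (initial): 1 infected
Step 1: +3 new -> 4 infected
Step 2: +3 new -> 7 infected
Step 3: +3 new -> 10 infected
Step 4: +4 new -> 14 infected
Step 5: +3 new -> 17 infected
Step 6: +3 new -> 20 infected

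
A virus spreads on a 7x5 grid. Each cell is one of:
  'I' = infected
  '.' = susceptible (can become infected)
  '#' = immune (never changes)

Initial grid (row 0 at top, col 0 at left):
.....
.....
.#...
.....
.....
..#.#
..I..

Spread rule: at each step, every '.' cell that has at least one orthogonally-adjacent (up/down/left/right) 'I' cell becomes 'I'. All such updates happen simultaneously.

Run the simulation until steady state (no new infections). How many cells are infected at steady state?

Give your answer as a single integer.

Answer: 32

Derivation:
Step 0 (initial): 1 infected
Step 1: +2 new -> 3 infected
Step 2: +4 new -> 7 infected
Step 3: +3 new -> 10 infected
Step 4: +5 new -> 15 infected
Step 5: +4 new -> 19 infected
Step 6: +4 new -> 23 infected
Step 7: +4 new -> 27 infected
Step 8: +4 new -> 31 infected
Step 9: +1 new -> 32 infected
Step 10: +0 new -> 32 infected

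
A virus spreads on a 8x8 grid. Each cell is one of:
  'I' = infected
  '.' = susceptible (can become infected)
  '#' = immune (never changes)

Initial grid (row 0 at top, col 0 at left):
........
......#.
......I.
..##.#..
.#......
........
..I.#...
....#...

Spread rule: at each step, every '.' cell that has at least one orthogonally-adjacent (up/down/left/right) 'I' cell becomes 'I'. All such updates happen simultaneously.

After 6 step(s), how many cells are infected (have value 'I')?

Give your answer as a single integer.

Step 0 (initial): 2 infected
Step 1: +7 new -> 9 infected
Step 2: +11 new -> 20 infected
Step 3: +12 new -> 32 infected
Step 4: +9 new -> 41 infected
Step 5: +7 new -> 48 infected
Step 6: +6 new -> 54 infected

Answer: 54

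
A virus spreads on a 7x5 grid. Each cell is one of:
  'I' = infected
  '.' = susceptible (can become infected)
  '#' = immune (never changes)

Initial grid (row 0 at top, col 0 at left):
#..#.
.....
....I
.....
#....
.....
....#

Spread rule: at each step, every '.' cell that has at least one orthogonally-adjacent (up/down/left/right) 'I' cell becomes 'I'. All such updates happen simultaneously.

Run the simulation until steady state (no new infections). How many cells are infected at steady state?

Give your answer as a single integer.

Step 0 (initial): 1 infected
Step 1: +3 new -> 4 infected
Step 2: +5 new -> 9 infected
Step 3: +5 new -> 14 infected
Step 4: +6 new -> 20 infected
Step 5: +6 new -> 26 infected
Step 6: +2 new -> 28 infected
Step 7: +2 new -> 30 infected
Step 8: +1 new -> 31 infected
Step 9: +0 new -> 31 infected

Answer: 31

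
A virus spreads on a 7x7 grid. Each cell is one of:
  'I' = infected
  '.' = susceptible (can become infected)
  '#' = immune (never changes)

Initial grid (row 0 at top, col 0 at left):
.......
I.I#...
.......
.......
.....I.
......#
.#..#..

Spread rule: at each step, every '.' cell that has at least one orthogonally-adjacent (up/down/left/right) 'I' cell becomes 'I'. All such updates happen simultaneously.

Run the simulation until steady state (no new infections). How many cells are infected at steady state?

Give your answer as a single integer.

Step 0 (initial): 3 infected
Step 1: +9 new -> 12 infected
Step 2: +12 new -> 24 infected
Step 3: +10 new -> 34 infected
Step 4: +7 new -> 41 infected
Step 5: +4 new -> 45 infected
Step 6: +0 new -> 45 infected

Answer: 45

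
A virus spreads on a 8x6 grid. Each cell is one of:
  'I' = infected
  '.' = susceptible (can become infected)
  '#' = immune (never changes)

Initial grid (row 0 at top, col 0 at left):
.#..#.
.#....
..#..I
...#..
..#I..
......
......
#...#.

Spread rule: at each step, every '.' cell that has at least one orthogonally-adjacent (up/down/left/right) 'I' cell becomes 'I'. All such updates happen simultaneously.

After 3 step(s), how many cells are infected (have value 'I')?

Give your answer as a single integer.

Step 0 (initial): 2 infected
Step 1: +5 new -> 7 infected
Step 2: +8 new -> 15 infected
Step 3: +6 new -> 21 infected

Answer: 21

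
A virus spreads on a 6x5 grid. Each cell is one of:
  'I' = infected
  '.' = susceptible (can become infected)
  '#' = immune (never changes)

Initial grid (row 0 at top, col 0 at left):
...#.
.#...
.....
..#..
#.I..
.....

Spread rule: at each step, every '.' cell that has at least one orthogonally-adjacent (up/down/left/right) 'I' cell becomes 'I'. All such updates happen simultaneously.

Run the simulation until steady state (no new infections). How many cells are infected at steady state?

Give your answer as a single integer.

Answer: 26

Derivation:
Step 0 (initial): 1 infected
Step 1: +3 new -> 4 infected
Step 2: +5 new -> 9 infected
Step 3: +6 new -> 15 infected
Step 4: +4 new -> 19 infected
Step 5: +3 new -> 22 infected
Step 6: +3 new -> 25 infected
Step 7: +1 new -> 26 infected
Step 8: +0 new -> 26 infected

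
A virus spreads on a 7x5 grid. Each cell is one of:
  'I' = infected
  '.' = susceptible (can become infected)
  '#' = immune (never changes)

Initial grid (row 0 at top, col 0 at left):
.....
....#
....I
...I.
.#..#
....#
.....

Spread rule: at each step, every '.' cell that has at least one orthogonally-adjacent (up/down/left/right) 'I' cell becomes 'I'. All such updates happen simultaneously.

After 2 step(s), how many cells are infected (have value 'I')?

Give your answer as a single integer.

Step 0 (initial): 2 infected
Step 1: +4 new -> 6 infected
Step 2: +5 new -> 11 infected

Answer: 11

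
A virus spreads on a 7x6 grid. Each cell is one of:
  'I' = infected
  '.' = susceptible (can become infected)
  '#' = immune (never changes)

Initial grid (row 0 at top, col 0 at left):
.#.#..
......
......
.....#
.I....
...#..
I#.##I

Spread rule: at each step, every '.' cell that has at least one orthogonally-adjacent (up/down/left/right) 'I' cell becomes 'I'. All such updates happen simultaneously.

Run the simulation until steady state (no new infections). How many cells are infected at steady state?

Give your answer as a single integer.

Answer: 35

Derivation:
Step 0 (initial): 3 infected
Step 1: +6 new -> 9 infected
Step 2: +7 new -> 16 infected
Step 3: +6 new -> 22 infected
Step 4: +4 new -> 26 infected
Step 5: +4 new -> 30 infected
Step 6: +2 new -> 32 infected
Step 7: +2 new -> 34 infected
Step 8: +1 new -> 35 infected
Step 9: +0 new -> 35 infected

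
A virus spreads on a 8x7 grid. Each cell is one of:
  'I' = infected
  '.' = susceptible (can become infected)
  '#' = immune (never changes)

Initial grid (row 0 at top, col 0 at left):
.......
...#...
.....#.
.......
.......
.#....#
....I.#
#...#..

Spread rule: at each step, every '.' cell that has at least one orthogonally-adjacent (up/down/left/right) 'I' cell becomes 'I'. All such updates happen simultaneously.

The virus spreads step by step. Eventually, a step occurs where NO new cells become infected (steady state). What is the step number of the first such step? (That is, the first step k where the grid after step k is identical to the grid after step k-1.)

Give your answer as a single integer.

Step 0 (initial): 1 infected
Step 1: +3 new -> 4 infected
Step 2: +6 new -> 10 infected
Step 3: +7 new -> 17 infected
Step 4: +7 new -> 24 infected
Step 5: +6 new -> 30 infected
Step 6: +6 new -> 36 infected
Step 7: +6 new -> 42 infected
Step 8: +4 new -> 46 infected
Step 9: +2 new -> 48 infected
Step 10: +1 new -> 49 infected
Step 11: +0 new -> 49 infected

Answer: 11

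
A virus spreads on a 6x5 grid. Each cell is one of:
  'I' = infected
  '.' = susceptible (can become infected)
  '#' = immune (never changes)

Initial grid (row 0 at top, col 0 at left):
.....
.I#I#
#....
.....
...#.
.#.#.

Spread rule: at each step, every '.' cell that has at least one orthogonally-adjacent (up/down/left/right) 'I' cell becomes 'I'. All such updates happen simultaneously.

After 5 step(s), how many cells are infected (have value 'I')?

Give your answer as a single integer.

Step 0 (initial): 2 infected
Step 1: +5 new -> 7 infected
Step 2: +7 new -> 14 infected
Step 3: +4 new -> 18 infected
Step 4: +3 new -> 21 infected
Step 5: +3 new -> 24 infected

Answer: 24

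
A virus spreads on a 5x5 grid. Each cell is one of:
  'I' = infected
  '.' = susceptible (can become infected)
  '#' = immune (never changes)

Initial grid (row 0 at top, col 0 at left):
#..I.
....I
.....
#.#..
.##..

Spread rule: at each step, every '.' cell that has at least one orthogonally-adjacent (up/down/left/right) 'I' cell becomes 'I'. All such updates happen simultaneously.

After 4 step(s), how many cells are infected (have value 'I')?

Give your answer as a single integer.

Step 0 (initial): 2 infected
Step 1: +4 new -> 6 infected
Step 2: +4 new -> 10 infected
Step 3: +4 new -> 14 infected
Step 4: +3 new -> 17 infected

Answer: 17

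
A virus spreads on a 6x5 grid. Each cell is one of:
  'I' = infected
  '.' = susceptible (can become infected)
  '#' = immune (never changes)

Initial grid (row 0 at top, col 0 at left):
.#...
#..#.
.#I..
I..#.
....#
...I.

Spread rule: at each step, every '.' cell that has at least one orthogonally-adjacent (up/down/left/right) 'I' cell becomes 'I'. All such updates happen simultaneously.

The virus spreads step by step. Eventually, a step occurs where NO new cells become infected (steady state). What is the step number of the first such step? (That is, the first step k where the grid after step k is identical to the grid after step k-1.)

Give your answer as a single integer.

Step 0 (initial): 3 infected
Step 1: +9 new -> 12 infected
Step 2: +7 new -> 19 infected
Step 3: +3 new -> 22 infected
Step 4: +1 new -> 23 infected
Step 5: +0 new -> 23 infected

Answer: 5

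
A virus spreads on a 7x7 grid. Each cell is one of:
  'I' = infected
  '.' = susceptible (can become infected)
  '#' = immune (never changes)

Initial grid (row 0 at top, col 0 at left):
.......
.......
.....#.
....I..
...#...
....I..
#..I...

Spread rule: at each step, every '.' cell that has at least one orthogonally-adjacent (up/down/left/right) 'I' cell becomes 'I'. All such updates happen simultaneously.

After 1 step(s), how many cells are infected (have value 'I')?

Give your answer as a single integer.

Answer: 11

Derivation:
Step 0 (initial): 3 infected
Step 1: +8 new -> 11 infected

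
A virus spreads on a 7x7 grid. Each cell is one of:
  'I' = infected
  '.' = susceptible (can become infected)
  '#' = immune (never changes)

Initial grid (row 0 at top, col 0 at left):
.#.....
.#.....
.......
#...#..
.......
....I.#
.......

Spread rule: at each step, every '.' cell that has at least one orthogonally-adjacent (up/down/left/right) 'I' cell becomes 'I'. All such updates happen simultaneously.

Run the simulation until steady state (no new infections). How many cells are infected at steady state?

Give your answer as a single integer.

Step 0 (initial): 1 infected
Step 1: +4 new -> 5 infected
Step 2: +5 new -> 10 infected
Step 3: +7 new -> 17 infected
Step 4: +7 new -> 24 infected
Step 5: +8 new -> 32 infected
Step 6: +6 new -> 38 infected
Step 7: +4 new -> 42 infected
Step 8: +1 new -> 43 infected
Step 9: +1 new -> 44 infected
Step 10: +0 new -> 44 infected

Answer: 44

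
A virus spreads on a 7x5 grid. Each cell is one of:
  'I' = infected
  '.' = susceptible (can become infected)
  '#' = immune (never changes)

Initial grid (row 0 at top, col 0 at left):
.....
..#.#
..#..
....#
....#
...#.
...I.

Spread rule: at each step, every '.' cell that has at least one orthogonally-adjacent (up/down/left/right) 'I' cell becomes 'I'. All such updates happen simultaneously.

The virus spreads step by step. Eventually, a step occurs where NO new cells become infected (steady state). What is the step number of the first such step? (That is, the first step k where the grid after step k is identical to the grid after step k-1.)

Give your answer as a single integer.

Step 0 (initial): 1 infected
Step 1: +2 new -> 3 infected
Step 2: +3 new -> 6 infected
Step 3: +3 new -> 9 infected
Step 4: +4 new -> 13 infected
Step 5: +3 new -> 16 infected
Step 6: +3 new -> 19 infected
Step 7: +4 new -> 23 infected
Step 8: +3 new -> 26 infected
Step 9: +3 new -> 29 infected
Step 10: +0 new -> 29 infected

Answer: 10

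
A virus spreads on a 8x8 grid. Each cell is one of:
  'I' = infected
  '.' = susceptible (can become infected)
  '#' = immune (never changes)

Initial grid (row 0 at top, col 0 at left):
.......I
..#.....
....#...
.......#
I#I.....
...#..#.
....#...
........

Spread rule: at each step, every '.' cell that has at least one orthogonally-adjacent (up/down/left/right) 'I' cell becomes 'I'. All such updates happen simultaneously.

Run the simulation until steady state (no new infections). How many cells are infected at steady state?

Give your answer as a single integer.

Answer: 57

Derivation:
Step 0 (initial): 3 infected
Step 1: +7 new -> 10 infected
Step 2: +11 new -> 21 infected
Step 3: +13 new -> 34 infected
Step 4: +12 new -> 46 infected
Step 5: +5 new -> 51 infected
Step 6: +3 new -> 54 infected
Step 7: +2 new -> 56 infected
Step 8: +1 new -> 57 infected
Step 9: +0 new -> 57 infected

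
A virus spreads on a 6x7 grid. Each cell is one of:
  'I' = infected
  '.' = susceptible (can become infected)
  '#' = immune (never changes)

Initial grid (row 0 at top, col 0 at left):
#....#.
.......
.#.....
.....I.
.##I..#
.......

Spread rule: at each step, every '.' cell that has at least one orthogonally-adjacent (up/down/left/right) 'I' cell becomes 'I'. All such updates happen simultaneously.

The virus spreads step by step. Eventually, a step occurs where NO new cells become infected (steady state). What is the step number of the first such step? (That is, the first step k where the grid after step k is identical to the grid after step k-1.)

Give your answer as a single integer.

Step 0 (initial): 2 infected
Step 1: +7 new -> 9 infected
Step 2: +8 new -> 17 infected
Step 3: +7 new -> 24 infected
Step 4: +6 new -> 30 infected
Step 5: +4 new -> 34 infected
Step 6: +2 new -> 36 infected
Step 7: +0 new -> 36 infected

Answer: 7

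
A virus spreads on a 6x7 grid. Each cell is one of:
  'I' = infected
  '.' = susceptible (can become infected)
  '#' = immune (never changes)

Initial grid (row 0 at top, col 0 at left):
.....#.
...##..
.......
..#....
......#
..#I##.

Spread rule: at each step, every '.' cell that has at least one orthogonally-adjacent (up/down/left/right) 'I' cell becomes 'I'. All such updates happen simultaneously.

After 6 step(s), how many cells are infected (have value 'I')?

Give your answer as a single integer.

Step 0 (initial): 1 infected
Step 1: +1 new -> 2 infected
Step 2: +3 new -> 5 infected
Step 3: +4 new -> 9 infected
Step 4: +6 new -> 15 infected
Step 5: +6 new -> 21 infected
Step 6: +5 new -> 26 infected

Answer: 26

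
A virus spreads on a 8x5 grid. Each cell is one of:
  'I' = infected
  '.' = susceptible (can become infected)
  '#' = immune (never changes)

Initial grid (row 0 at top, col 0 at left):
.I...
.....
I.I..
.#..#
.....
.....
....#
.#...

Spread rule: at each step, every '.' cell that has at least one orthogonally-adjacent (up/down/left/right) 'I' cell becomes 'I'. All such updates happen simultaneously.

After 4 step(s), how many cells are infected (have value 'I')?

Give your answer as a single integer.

Step 0 (initial): 3 infected
Step 1: +9 new -> 12 infected
Step 2: +6 new -> 18 infected
Step 3: +6 new -> 24 infected
Step 4: +5 new -> 29 infected

Answer: 29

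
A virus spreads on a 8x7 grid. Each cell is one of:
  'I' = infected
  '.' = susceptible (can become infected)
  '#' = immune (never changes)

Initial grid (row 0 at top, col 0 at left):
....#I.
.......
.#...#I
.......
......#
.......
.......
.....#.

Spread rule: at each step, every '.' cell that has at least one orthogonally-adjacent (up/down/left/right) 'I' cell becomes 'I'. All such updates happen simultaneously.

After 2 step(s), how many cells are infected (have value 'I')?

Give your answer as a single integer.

Step 0 (initial): 2 infected
Step 1: +4 new -> 6 infected
Step 2: +2 new -> 8 infected

Answer: 8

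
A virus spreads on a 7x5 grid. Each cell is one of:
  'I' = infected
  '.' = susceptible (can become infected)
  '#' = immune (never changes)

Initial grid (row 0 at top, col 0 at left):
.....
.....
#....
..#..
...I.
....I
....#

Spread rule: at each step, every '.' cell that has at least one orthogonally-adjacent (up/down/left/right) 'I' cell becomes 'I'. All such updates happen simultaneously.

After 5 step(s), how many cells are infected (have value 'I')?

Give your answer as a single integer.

Answer: 29

Derivation:
Step 0 (initial): 2 infected
Step 1: +4 new -> 6 infected
Step 2: +5 new -> 11 infected
Step 3: +7 new -> 18 infected
Step 4: +7 new -> 25 infected
Step 5: +4 new -> 29 infected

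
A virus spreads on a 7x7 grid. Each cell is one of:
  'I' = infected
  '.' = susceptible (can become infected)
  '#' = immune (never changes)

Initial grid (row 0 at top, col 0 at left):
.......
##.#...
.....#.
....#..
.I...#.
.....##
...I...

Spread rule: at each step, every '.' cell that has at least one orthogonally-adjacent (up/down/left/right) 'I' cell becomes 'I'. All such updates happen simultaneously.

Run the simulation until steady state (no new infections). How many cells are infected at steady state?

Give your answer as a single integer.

Step 0 (initial): 2 infected
Step 1: +7 new -> 9 infected
Step 2: +9 new -> 18 infected
Step 3: +6 new -> 24 infected
Step 4: +2 new -> 26 infected
Step 5: +2 new -> 28 infected
Step 6: +3 new -> 31 infected
Step 7: +3 new -> 34 infected
Step 8: +2 new -> 36 infected
Step 9: +2 new -> 38 infected
Step 10: +1 new -> 39 infected
Step 11: +2 new -> 41 infected
Step 12: +0 new -> 41 infected

Answer: 41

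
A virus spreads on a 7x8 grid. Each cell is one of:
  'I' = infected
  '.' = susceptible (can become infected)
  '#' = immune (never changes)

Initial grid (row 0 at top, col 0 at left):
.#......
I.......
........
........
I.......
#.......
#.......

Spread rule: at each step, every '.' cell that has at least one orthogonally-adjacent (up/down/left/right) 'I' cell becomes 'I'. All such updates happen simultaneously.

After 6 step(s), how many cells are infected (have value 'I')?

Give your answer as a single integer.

Step 0 (initial): 2 infected
Step 1: +5 new -> 7 infected
Step 2: +5 new -> 12 infected
Step 3: +7 new -> 19 infected
Step 4: +7 new -> 26 infected
Step 5: +7 new -> 33 infected
Step 6: +7 new -> 40 infected

Answer: 40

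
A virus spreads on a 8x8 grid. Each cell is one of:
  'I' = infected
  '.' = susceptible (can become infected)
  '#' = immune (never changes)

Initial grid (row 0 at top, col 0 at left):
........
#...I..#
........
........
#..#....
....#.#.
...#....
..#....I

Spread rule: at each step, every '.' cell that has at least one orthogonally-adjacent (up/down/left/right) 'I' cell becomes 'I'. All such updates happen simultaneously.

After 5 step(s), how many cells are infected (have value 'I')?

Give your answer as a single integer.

Step 0 (initial): 2 infected
Step 1: +6 new -> 8 infected
Step 2: +10 new -> 18 infected
Step 3: +11 new -> 29 infected
Step 4: +12 new -> 41 infected
Step 5: +4 new -> 45 infected

Answer: 45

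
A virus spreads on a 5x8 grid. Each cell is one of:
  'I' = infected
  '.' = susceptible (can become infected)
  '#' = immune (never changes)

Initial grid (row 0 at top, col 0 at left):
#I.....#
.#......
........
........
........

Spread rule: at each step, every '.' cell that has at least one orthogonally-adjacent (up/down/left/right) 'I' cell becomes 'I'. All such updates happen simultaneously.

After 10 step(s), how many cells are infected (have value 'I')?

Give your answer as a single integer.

Answer: 37

Derivation:
Step 0 (initial): 1 infected
Step 1: +1 new -> 2 infected
Step 2: +2 new -> 4 infected
Step 3: +3 new -> 7 infected
Step 4: +5 new -> 12 infected
Step 5: +7 new -> 19 infected
Step 6: +7 new -> 26 infected
Step 7: +5 new -> 31 infected
Step 8: +3 new -> 34 infected
Step 9: +2 new -> 36 infected
Step 10: +1 new -> 37 infected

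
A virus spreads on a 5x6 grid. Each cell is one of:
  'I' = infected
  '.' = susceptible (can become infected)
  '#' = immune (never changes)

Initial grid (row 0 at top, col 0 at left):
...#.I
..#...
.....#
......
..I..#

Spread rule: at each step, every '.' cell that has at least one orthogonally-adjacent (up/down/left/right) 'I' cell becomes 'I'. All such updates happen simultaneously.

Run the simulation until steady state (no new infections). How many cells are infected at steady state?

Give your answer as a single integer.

Step 0 (initial): 2 infected
Step 1: +5 new -> 7 infected
Step 2: +6 new -> 13 infected
Step 3: +6 new -> 19 infected
Step 4: +3 new -> 22 infected
Step 5: +2 new -> 24 infected
Step 6: +2 new -> 26 infected
Step 7: +0 new -> 26 infected

Answer: 26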